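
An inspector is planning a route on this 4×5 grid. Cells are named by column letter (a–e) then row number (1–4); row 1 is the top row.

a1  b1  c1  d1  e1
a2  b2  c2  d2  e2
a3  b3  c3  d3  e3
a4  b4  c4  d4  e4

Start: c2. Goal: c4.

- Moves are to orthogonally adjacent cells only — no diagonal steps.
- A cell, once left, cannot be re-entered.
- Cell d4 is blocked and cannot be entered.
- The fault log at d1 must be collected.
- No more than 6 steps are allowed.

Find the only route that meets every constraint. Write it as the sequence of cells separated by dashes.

Any route must reach d1 and still end at c4 within 6 moves, so the order of the required stops is forced.
Route from c2: up to c1, right to d1, 2× down (reaching d3), left to c3, down to c4 — 6 moves in all.
Check: all required cells visited; 6 ≤ 6 moves.

c2 - c1 - d1 - d2 - d3 - c3 - c4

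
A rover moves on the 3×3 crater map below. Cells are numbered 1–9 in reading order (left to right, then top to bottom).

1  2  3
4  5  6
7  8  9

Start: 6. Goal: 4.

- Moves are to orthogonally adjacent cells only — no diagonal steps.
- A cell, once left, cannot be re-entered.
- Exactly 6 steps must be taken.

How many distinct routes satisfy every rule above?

2

Need simple routes of exactly 6 moves from 6 to 4 (Manhattan distance 2, so 2 moves are spent on a detour and 2 undoing it).
Enumerating: 6 3 2 5 8 7 4 | 6 9 8 5 2 1 4.
That gives 2 routes.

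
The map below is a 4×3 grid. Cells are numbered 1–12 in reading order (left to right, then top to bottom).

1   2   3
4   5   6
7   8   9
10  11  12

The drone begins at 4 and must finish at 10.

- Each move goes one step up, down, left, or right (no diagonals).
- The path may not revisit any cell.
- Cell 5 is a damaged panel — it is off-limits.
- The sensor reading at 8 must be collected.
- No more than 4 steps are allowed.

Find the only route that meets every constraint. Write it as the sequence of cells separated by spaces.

Any route must reach 8 and still end at 10 within 4 moves, so the order of the required stops is forced.
Route from 4: down to 7, right to 8, down to 11, left to 10 — 4 moves in all.
Check: all required cells visited; 4 ≤ 4 moves.

4 7 8 11 10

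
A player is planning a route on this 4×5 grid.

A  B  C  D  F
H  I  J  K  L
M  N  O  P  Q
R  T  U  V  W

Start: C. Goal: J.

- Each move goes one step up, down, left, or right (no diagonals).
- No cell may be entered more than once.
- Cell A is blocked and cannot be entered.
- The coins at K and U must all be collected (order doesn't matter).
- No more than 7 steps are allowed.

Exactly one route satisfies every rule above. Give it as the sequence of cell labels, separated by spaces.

C D K P V U O J

The budget equals the shortest possible length, so every move has to be on a shortest route through the required cells.
Route from C: right 1 to D, down 3 to V, left 1 to U, up 2 to J — 7 moves in all.
Check: all required cells visited; 7 ≤ 7 moves.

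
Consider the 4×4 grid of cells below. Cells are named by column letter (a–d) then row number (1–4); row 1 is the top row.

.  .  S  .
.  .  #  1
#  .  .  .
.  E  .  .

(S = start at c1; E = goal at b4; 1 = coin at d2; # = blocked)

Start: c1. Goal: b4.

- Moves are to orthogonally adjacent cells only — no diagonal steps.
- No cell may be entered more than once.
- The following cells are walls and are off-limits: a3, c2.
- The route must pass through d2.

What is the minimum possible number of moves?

6

Any route passes through d2 somewhere between c1 and b4. Summing Manhattan distances along the two legs (c1 → d2 → b4) gives a lower bound of 2 + 4 = 6 moves.
A route of 6 moves achieves this: c1 → d1 → d2 → d3 → d4 → c4 → b4.
Since 6 matches the lower bound, it is optimal.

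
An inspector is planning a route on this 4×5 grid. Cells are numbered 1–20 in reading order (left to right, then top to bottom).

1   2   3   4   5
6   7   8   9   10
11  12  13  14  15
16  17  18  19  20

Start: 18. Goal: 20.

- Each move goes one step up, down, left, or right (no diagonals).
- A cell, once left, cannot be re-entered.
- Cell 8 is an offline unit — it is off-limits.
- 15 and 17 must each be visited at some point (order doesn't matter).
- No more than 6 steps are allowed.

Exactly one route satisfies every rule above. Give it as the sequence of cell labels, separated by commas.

18, 17, 12, 13, 14, 15, 20

The budget equals the shortest possible length, so every move has to be on a shortest route through the required cells.
Route from 18: left 1 to 17, up 1 to 12, right 3 to 15, down 1 to 20 — 6 moves in all.
Check: all required cells visited; 6 ≤ 6 moves.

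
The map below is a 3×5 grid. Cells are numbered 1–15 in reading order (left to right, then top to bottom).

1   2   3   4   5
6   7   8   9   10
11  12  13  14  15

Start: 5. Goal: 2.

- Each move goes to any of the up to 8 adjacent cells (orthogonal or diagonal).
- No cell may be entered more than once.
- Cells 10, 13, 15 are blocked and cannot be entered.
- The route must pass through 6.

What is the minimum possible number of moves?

Any route passes through 6 somewhere between 5 and 2. Summing Chebyshev distances along the two legs (5 → 6 → 2) gives a lower bound of 4 + 1 = 5 moves.
A route of 5 moves achieves this: 5 → 4 → 3 → 7 → 6 → 2.
Since 5 matches the lower bound, it is optimal.

5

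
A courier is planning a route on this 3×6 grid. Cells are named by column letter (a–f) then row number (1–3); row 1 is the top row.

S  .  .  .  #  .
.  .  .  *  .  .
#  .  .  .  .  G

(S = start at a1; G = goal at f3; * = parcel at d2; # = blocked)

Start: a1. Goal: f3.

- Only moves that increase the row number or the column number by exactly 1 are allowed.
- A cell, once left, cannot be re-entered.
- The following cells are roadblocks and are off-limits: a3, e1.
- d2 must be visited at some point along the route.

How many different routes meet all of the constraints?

12

A right/down-only route from a1 to f3 makes exactly 2 down-moves and 5 right-moves in some order.
With no other constraints that would be C(7,2) = 21 routes.
Split at d2 and multiply the segment counts (each segment already excludes blocked cells): a1→d2: 4; d2→f3: 3; product = 12.
That gives 12 routes.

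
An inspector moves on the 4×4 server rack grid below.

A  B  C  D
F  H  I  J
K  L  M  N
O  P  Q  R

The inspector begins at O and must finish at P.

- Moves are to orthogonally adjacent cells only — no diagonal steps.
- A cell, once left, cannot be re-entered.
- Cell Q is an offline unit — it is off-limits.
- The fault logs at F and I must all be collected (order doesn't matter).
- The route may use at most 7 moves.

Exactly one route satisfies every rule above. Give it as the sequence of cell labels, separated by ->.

The 7-move cap with required stops at F, I leaves no slack for detours.
Route from O: up 2 to F, right 2 to I, down 1 to M, left 1 to L, down 1 to P — 7 moves in all.
Check: all required cells visited; 7 ≤ 7 moves.

O -> K -> F -> H -> I -> M -> L -> P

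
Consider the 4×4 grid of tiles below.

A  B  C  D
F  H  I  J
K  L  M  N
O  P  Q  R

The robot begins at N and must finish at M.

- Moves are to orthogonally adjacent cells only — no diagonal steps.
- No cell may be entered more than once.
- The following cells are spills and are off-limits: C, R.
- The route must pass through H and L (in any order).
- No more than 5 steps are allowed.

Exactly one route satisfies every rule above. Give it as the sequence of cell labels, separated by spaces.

N J I H L M

The budget equals the shortest possible length, so every move has to be on a shortest route through the required cells.
Route from N: up to J, 2× left (reaching H), down to L, right to M — 5 moves in all.
Check: all required cells visited; 5 ≤ 5 moves.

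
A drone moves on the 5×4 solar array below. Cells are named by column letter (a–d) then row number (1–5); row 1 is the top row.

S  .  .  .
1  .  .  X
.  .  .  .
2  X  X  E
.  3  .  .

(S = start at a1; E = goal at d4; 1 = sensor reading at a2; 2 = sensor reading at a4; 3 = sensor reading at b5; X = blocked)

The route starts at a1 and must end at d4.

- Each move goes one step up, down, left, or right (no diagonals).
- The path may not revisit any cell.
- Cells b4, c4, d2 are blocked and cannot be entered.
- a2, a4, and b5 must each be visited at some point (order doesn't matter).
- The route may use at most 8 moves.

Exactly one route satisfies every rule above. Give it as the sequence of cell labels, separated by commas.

The budget equals the shortest possible length, so every move has to be on a shortest route through the required cells.
Route from a1: 4× down (reaching a5), 3× right (reaching d5), up to d4 — 8 moves in all.
Check: all required cells visited; 8 ≤ 8 moves.

a1, a2, a3, a4, a5, b5, c5, d5, d4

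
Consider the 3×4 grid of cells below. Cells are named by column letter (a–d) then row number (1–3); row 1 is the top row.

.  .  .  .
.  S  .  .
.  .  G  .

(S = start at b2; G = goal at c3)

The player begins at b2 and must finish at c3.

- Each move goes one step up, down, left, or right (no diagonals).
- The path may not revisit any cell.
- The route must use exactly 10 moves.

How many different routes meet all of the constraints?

4

Need simple routes of exactly 10 moves from b2 to c3 (Manhattan distance 2, so 4 moves are spent on a detour and 4 undoing it).
Enumerating: b2 b3 a3 a2 a1 b1 c1 c2 d2 d3 c3 | b2 b3 a3 a2 a1 b1 c1 d1 d2 d3 c3 | b2 b3 a3 a2 a1 b1 c1 d1 d2 c2 c3 | b2 c2 d2 d1 c1 b1 a1 a2 a3 b3 c3.
That gives 4 routes.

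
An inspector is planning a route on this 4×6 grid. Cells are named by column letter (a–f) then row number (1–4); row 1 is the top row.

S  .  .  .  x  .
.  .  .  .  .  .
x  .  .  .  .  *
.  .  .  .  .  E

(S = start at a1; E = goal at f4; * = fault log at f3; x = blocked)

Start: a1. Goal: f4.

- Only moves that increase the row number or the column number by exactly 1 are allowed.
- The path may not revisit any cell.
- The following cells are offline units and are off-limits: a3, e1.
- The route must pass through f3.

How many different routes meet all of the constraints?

17

A right/down-only route from a1 to f4 makes exactly 3 down-moves and 5 right-moves in some order.
With no other constraints that would be C(8,3) = 56 routes.
Split at f3 and multiply the segment counts (each segment already excludes blocked cells): a1→f3: 17; f3→f4: 1; product = 17.
That gives 17 routes.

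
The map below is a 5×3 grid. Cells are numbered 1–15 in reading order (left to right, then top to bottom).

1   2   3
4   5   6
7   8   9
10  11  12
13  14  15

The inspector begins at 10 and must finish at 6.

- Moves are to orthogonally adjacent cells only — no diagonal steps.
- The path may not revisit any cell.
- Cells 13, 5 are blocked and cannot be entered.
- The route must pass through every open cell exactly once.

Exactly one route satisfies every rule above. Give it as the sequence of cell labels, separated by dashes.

10 - 11 - 14 - 15 - 12 - 9 - 8 - 7 - 4 - 1 - 2 - 3 - 6

Need to visit all 13 open cells exactly once, starting at 10 and ending at 6.
Cell 1 has only two open neighbours (4 and 2), so the path must pass straight through it: one of those is the cell it's entered from and the other is where it exits.
Route from 10: right to 11, down to 14, right to 15, 2× up (reaching 9), 2× left (reaching 7), 2× up (reaching 1), 2× right (reaching 3), down to 6 — 12 moves in all.
Check: all 13 open cells covered.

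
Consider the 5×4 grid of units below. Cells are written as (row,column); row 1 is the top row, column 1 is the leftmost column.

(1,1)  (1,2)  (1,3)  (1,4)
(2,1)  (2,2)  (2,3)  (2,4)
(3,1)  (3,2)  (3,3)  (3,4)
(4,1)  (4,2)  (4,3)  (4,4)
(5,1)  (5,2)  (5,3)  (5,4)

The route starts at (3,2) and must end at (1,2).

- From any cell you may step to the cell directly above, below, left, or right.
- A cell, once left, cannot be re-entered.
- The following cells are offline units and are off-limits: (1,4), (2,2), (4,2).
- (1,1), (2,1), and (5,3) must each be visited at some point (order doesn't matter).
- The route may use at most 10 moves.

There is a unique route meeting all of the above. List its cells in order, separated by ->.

The 10-move cap with required stops at (1,1), (2,1), (5,3) leaves no slack for detours.
Route from (3,2): right to (3,3), 2× down (reaching (5,3)), 2× left (reaching (5,1)), 4× up (reaching (1,1)), right to (1,2) — 10 moves in all.
Check: all required cells visited; 10 ≤ 10 moves.

(3,2) -> (3,3) -> (4,3) -> (5,3) -> (5,2) -> (5,1) -> (4,1) -> (3,1) -> (2,1) -> (1,1) -> (1,2)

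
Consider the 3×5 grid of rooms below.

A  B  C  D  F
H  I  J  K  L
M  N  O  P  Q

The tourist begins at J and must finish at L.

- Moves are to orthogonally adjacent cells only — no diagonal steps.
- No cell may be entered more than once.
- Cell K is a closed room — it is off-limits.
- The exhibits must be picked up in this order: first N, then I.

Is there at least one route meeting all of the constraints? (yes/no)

yes

One route that works: J → O → N → I → B → C → D → F → L.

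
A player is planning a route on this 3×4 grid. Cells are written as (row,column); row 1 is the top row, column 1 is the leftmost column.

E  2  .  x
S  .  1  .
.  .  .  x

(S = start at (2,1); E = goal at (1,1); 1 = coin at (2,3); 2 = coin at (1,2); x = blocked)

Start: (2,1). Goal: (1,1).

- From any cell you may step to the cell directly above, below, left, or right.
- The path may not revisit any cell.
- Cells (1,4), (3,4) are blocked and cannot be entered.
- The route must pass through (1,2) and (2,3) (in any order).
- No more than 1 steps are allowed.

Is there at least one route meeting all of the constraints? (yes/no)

Even ignoring the no-revisit rule, getting from (2,1) to (1,1), taking the cheapest ordering (2,1) → (2,3) → (1,2) → (1,1) needs at least 2 + 2 + 1 = 5 moves (Manhattan distance per leg), which exceeds the 1-move limit.

no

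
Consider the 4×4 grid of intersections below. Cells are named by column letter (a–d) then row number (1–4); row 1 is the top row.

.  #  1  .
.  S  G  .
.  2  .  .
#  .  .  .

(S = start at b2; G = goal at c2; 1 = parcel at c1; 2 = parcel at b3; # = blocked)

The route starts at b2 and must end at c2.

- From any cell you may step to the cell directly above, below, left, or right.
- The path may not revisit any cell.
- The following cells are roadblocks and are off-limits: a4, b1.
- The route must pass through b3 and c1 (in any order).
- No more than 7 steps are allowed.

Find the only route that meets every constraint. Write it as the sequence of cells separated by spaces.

b2 b3 c3 d3 d2 d1 c1 c2

Any route must reach b3 and c1 and still end at c2 within 7 moves, so the order of the required stops is forced.
Route from b2: down 1 to b3, right 2 to d3, up 2 to d1, left 1 to c1, down 1 to c2 — 7 moves in all.
Check: all required cells visited; 7 ≤ 7 moves.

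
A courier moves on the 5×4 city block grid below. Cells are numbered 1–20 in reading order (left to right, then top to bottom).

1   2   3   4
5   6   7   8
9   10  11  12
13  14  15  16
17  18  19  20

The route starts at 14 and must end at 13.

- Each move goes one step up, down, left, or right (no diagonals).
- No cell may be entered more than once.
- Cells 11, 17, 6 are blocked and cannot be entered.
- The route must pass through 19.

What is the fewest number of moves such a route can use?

Any route passes through 19 somewhere between 14 and 13. Summing Manhattan distances along the two legs (14 → 19 → 13) gives a lower bound of 2 + 3 = 5 moves.
The shortest route satisfying every rule uses 13 moves: 14 → 18 → 19 → 15 → 16 → 12 → 8 → 4 → 3 → 2 → 1 → 5 → 9 → 13.
The no-revisit rule (legs can't share cells) pushes the minimum above the 5-move bound; an exhaustive check rules out every length from 5 to 12 (on a 4-connected grid the length of any start-to-goal walk has the same parity as the Manhattan bound, so only lengths 5, 7, 9, … need checking), leaving 13 as the minimum.

13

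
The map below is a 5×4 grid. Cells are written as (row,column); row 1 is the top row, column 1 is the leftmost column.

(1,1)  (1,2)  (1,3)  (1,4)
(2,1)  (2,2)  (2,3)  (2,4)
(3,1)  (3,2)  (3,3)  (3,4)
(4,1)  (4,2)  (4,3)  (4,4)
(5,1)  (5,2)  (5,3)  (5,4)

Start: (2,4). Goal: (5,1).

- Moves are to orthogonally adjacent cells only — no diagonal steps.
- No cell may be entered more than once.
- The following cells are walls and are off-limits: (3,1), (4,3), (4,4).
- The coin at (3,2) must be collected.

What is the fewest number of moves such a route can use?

Any route passes through (3,2) somewhere between (2,4) and (5,1). Summing Manhattan distances along the two legs ((2,4) → (3,2) → (5,1)) gives a lower bound of 3 + 3 = 6 moves.
A route of 6 moves achieves this: (2,4) → (3,4) → (3,3) → (3,2) → (4,2) → (5,2) → (5,1).
Since 6 matches the lower bound, it is optimal.

6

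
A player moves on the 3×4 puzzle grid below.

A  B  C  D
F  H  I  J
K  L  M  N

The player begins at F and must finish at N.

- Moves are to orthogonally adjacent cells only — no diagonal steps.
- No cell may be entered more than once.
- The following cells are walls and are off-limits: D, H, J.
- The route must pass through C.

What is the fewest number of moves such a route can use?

6

Any route passes through C somewhere between F and N. Summing Manhattan distances along the two legs (F → C → N) gives a lower bound of 3 + 3 = 6 moves.
A route of 6 moves achieves this: F → A → B → C → I → M → N.
Since 6 matches the lower bound, it is optimal.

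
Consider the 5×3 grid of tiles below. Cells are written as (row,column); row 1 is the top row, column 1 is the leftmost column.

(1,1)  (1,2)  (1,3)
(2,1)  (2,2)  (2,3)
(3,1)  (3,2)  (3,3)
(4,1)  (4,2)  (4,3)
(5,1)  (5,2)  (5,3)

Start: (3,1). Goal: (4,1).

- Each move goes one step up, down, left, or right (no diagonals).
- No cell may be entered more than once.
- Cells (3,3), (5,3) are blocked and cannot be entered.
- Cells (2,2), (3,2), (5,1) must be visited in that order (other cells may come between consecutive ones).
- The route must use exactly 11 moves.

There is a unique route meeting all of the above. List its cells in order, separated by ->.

(3,1) -> (2,1) -> (1,1) -> (1,2) -> (1,3) -> (2,3) -> (2,2) -> (3,2) -> (4,2) -> (5,2) -> (5,1) -> (4,1)

The waypoints must appear in the order (2,2), (3,2), (5,1), with no cell reused.
Route from (3,1): up 2 to (1,1), right 2 to (1,3), down 1 to (2,3), left 1 to (2,2), down 3 to (5,2), left 1 to (5,1), up 1 to (4,1) — 11 moves in all.
Check: order respected ((2,2) at step 6, (3,2) at step 7, (5,1) at step 10); 11 moves as required.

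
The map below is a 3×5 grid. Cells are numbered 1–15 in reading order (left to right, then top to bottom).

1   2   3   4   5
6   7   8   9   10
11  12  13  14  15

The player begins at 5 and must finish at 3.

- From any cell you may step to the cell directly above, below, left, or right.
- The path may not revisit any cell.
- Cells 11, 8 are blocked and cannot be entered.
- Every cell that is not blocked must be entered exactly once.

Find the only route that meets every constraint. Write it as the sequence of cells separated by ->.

5 -> 4 -> 9 -> 10 -> 15 -> 14 -> 13 -> 12 -> 7 -> 6 -> 1 -> 2 -> 3

Need to visit all 13 open cells exactly once, starting at 5 and ending at 3.
Route from 5: left to 4, down to 9, right to 10, down to 15, 3× left (reaching 12), up to 7, left to 6, up to 1, 2× right (reaching 3) — 12 moves in all.
Check: all 13 open cells covered.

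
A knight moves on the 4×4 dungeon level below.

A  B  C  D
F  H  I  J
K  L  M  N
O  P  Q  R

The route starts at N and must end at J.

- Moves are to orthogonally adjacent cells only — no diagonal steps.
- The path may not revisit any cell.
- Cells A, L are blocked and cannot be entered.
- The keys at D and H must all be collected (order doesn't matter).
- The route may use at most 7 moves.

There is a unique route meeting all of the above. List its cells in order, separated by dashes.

The 7-move cap with required stops at D, H leaves no slack for detours.
Route from N: left to M, up to I, left to H, up to B, 2× right (reaching D), down to J — 7 moves in all.
Check: all required cells visited; 7 ≤ 7 moves.

N - M - I - H - B - C - D - J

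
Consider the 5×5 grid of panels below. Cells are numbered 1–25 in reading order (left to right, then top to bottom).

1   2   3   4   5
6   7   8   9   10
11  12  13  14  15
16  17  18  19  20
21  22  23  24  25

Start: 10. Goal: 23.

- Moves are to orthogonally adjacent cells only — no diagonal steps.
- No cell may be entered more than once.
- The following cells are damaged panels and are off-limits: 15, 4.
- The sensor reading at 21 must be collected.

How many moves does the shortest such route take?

Any route passes through 21 somewhere between 10 and 23. Summing Manhattan distances along the two legs (10 → 21 → 23) gives a lower bound of 7 + 2 = 9 moves.
A route of 9 moves achieves this: 10 → 9 → 14 → 19 → 18 → 17 → 16 → 21 → 22 → 23.
Since 9 matches the lower bound, it is optimal.

9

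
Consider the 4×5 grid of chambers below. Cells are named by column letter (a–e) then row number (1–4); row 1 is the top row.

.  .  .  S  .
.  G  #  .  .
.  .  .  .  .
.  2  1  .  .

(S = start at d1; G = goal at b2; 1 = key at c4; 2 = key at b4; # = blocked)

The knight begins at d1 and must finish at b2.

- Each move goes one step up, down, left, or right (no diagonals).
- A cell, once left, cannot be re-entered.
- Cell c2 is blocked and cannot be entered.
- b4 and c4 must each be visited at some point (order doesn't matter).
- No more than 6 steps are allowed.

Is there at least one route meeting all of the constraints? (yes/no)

no

Even ignoring the no-revisit rule, getting from d1 to b2, taking the cheapest ordering d1 → c4 → b4 → b2 needs at least 4 + 1 + 2 = 7 moves (Manhattan distance per leg), which exceeds the 6-move limit.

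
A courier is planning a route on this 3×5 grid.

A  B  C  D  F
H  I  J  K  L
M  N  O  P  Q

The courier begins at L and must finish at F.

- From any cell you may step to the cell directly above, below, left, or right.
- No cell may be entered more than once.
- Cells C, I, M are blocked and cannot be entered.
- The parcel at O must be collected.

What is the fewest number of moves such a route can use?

7

Any route passes through O somewhere between L and F. Summing Manhattan distances along the two legs (L → O → F) gives a lower bound of 3 + 4 = 7 moves.
A route of 7 moves achieves this: L → Q → P → O → J → K → D → F.
Since 7 matches the lower bound, it is optimal.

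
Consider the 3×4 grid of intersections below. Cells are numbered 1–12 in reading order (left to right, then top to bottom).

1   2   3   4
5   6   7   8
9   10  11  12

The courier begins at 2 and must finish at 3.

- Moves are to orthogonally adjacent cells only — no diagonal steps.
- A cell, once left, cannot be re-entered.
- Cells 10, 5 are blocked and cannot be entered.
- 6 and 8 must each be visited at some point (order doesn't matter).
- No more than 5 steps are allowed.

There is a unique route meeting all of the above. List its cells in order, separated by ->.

2 -> 6 -> 7 -> 8 -> 4 -> 3

The budget equals the shortest possible length, so every move has to be on a shortest route through the required cells.
Route from 2: down to 6, 2× right (reaching 8), up to 4, left to 3 — 5 moves in all.
Check: all required cells visited; 5 ≤ 5 moves.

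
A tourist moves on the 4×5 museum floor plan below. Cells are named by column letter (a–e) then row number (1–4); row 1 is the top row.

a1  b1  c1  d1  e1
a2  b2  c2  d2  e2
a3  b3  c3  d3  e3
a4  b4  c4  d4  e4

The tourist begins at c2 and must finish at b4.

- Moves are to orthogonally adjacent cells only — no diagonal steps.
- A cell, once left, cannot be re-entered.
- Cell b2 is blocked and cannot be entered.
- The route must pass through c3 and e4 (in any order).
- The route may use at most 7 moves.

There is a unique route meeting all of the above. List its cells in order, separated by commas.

c2, c3, d3, e3, e4, d4, c4, b4

The 7-move cap with required stops at c3, e4 leaves no slack for detours.
Route from c2: down to c3, 2× right (reaching e3), down to e4, 3× left (reaching b4) — 7 moves in all.
Check: all required cells visited; 7 ≤ 7 moves.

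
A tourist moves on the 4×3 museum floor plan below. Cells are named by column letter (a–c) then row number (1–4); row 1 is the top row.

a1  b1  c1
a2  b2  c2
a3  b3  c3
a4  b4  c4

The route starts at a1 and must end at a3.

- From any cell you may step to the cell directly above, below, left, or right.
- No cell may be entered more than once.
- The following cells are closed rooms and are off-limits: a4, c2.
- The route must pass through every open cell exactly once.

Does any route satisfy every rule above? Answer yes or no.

Cell c1 has only one open neighbour but is neither the start nor the goal, so a Hamiltonian route would have to both enter and leave it through the same neighbour — impossible without revisiting.

no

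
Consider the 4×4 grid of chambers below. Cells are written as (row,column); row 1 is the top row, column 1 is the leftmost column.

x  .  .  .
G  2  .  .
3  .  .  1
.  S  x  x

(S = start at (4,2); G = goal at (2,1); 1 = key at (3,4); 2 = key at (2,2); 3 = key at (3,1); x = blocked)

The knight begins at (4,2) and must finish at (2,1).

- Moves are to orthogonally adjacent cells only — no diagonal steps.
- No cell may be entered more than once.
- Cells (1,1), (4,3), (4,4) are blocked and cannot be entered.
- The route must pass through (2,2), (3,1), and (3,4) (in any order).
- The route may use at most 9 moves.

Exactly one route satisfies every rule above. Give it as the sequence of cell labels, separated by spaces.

(4,2) (4,1) (3,1) (3,2) (3,3) (3,4) (2,4) (2,3) (2,2) (2,1)

The budget equals the shortest possible length, so every move has to be on a shortest route through the required cells.
Route from (4,2): left to (4,1), up to (3,1), 3× right (reaching (3,4)), up to (2,4), 3× left (reaching (2,1)) — 9 moves in all.
Check: all required cells visited; 9 ≤ 9 moves.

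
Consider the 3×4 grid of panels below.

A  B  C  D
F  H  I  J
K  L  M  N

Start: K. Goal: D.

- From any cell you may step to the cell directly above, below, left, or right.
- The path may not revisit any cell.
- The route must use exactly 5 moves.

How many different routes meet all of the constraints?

10

Need simple routes of exactly 5 moves from K to D (Manhattan distance 5, so 0 moves are spent on a detour and 0 undoing it).
Branch systematically from the start, pruning whenever the remaining move budget drops below the Manhattan distance to D or differs from it in parity. Grouping the completions by first move — via F: 4; via L: 6 — and summing: 4 + 6 = 10.
That gives 10 routes.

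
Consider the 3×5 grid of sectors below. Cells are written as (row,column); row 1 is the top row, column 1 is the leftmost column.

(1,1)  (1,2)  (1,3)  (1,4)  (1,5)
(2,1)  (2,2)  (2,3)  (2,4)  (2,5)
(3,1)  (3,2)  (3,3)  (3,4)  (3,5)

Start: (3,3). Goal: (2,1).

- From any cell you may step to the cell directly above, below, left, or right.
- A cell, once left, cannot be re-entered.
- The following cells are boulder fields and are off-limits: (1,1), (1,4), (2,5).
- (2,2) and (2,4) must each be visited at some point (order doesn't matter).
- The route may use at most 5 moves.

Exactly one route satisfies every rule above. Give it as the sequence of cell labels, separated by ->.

The 5-move cap with required stops at (2,2), (2,4) leaves no slack for detours.
Route from (3,3): right to (3,4), up to (2,4), 3× left (reaching (2,1)) — 5 moves in all.
Check: all required cells visited; 5 ≤ 5 moves.

(3,3) -> (3,4) -> (2,4) -> (2,3) -> (2,2) -> (2,1)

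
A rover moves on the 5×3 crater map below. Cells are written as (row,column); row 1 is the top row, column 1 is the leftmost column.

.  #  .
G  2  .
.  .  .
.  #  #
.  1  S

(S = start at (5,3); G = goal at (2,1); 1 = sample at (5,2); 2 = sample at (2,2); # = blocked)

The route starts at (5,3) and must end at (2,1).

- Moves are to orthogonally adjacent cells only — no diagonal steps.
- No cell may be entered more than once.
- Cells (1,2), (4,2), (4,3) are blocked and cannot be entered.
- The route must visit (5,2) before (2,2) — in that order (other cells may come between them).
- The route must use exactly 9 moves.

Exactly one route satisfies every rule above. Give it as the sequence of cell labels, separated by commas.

(5,3), (5,2), (5,1), (4,1), (3,1), (3,2), (3,3), (2,3), (2,2), (2,1)

The waypoints must appear in the order (5,2), (2,2), with no cell reused.
Route from (5,3): 2× left (reaching (5,1)), 2× up (reaching (3,1)), 2× right (reaching (3,3)), up to (2,3), 2× left (reaching (2,1)) — 9 moves in all.
Check: order respected (1 at step 1, 2 at step 8); 9 moves as required.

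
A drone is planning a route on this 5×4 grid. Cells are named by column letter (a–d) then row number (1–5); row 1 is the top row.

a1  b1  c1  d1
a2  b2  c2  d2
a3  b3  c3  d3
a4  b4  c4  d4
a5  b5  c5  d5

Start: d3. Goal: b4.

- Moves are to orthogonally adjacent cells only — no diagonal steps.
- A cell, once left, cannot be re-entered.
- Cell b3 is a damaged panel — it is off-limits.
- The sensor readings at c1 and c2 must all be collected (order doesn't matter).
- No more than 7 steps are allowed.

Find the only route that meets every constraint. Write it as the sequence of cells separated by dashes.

d3 - d2 - d1 - c1 - c2 - c3 - c4 - b4

Any route must reach c1 and c2 and still end at b4 within 7 moves, so the order of the required stops is forced.
Route from d3: 2× up (reaching d1), left to c1, 3× down (reaching c4), left to b4 — 7 moves in all.
Check: all required cells visited; 7 ≤ 7 moves.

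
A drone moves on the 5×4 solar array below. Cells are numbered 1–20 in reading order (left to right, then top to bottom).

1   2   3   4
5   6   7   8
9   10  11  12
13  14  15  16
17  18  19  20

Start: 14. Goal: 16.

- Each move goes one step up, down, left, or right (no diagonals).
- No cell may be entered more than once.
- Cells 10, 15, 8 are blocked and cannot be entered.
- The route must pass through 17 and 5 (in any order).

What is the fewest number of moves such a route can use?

Any route passes through 17 and 5 in some order between 14 and 16. Summing Manhattan distances along each leg and taking the cheapest ordering (14 → 5 → 17 → 16) gives a lower bound of 3 + 3 + 4 = 10 moves.
A route of 10 moves achieves this: 14 → 18 → 17 → 13 → 9 → 5 → 6 → 7 → 11 → 12 → 16.
Since 10 matches the lower bound, it is optimal.

10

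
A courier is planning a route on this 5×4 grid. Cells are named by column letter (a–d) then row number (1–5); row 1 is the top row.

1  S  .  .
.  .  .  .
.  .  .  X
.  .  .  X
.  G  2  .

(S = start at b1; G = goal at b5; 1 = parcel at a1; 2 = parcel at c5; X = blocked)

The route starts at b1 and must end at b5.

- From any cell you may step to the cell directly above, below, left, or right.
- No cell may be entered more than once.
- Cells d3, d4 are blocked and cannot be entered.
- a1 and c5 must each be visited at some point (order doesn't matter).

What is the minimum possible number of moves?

Any route passes through a1 and c5 in some order between b1 and b5. Summing Manhattan distances along each leg and taking the cheapest ordering (b1 → a1 → c5 → b5) gives a lower bound of 1 + 6 + 1 = 8 moves.
A route of 8 moves achieves this: b1 → a1 → a2 → a3 → a4 → b4 → c4 → c5 → b5.
Since 8 matches the lower bound, it is optimal.

8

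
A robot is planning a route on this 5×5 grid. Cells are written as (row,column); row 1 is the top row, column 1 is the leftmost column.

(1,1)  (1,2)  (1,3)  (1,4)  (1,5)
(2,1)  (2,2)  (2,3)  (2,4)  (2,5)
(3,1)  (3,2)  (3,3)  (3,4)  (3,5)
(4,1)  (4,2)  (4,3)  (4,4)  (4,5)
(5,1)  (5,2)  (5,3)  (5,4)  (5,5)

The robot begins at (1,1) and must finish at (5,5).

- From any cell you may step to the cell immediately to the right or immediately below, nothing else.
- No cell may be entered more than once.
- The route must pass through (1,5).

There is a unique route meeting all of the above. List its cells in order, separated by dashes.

(1,1) - (1,2) - (1,3) - (1,4) - (1,5) - (2,5) - (3,5) - (4,5) - (5,5)

Moves only go right or down, so the column and row indices never decrease.
Route from (1,1): 4× right (reaching (1,5)), 4× down (reaching (5,5)) — 8 moves in all.
Check: all required cells visited.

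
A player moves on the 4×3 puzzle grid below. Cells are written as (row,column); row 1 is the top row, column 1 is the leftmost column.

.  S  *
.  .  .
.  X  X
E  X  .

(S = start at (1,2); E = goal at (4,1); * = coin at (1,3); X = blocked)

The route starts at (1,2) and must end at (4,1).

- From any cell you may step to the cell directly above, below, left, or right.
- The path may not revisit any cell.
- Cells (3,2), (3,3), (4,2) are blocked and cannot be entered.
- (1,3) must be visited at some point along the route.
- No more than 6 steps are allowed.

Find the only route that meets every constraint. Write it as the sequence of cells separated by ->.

(1,2) -> (1,3) -> (2,3) -> (2,2) -> (2,1) -> (3,1) -> (4,1)

Any route must reach (1,3) and still end at (4,1) within 6 moves, so the order of the required stops is forced.
Route from (1,2): right 1 to (1,3), down 1 to (2,3), left 2 to (2,1), down 2 to (4,1) — 6 moves in all.
Check: all required cells visited; 6 ≤ 6 moves.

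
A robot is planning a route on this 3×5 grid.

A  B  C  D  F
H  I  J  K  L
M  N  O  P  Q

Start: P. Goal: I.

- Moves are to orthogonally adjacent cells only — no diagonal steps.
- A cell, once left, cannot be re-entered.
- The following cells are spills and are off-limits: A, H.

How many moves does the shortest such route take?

3

The Manhattan distance from P to I is |3−2| + |4−2| = 3, so at least 3 moves are needed.
A route of 3 moves achieves this: P → K → J → I.
Since 3 matches the lower bound, it is optimal.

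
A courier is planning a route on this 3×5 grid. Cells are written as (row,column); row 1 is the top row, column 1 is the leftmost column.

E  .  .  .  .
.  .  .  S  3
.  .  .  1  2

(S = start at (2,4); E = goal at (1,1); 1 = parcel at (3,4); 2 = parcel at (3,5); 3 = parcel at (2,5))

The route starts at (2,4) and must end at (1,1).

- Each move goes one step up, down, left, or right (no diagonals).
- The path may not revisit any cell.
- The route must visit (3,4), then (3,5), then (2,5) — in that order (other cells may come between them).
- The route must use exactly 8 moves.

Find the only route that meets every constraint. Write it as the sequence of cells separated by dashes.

(2,4) - (3,4) - (3,5) - (2,5) - (1,5) - (1,4) - (1,3) - (1,2) - (1,1)

The waypoints must appear in the order (3,4), (3,5), (2,5), with no cell reused.
Route from (2,4): down 1 to (3,4), right 1 to (3,5), up 2 to (1,5), left 4 to (1,1) — 8 moves in all.
Check: order respected (1 at step 1, 2 at step 2, 3 at step 3); 8 moves as required.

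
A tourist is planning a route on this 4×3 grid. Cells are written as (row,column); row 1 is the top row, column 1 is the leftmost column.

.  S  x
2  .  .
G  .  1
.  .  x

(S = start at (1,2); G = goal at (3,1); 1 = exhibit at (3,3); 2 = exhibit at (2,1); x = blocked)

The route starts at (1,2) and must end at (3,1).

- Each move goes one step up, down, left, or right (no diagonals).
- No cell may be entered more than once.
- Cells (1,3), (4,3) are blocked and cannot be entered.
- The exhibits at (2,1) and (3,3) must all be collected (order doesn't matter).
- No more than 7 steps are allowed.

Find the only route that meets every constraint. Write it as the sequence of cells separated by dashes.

(1,2) - (1,1) - (2,1) - (2,2) - (2,3) - (3,3) - (3,2) - (3,1)

The 7-move cap with required stops at (2,1), (3,3) leaves no slack for detours.
Route from (1,2): left 1 to (1,1), down 1 to (2,1), right 2 to (2,3), down 1 to (3,3), left 2 to (3,1) — 7 moves in all.
Check: all required cells visited; 7 ≤ 7 moves.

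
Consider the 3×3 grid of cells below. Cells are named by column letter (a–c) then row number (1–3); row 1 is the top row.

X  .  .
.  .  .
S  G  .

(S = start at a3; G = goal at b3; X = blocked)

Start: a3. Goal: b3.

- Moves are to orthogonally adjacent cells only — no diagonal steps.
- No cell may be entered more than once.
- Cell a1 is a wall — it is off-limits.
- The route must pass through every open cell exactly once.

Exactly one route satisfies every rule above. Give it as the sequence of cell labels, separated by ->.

a3 -> a2 -> b2 -> b1 -> c1 -> c2 -> c3 -> b3

Need to visit all 8 open cells exactly once, starting at a3 and ending at b3.
Cell c3 has only two open neighbours (c2 and b3), so the path must pass straight through it: one of those is the cell it's entered from and the other is where it exits.
Route from a3: up 1 to a2, right 1 to b2, up 1 to b1, right 1 to c1, down 2 to c3, left 1 to b3 — 7 moves in all.
Check: all 8 open cells covered.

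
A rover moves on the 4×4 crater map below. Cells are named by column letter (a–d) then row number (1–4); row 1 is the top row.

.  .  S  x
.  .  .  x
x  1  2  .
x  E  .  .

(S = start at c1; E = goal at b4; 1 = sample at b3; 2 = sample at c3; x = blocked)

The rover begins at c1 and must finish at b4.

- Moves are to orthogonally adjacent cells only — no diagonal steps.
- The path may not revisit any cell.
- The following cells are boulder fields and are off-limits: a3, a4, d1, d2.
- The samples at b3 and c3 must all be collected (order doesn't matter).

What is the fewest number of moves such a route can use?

Any route passes through b3 and c3 in some order between c1 and b4. Summing Manhattan distances along each leg and taking the cheapest ordering (c1 → c3 → b3 → b4) gives a lower bound of 2 + 1 + 1 = 4 moves.
A route of 4 moves achieves this: c1 → c2 → c3 → b3 → b4.
Since 4 matches the lower bound, it is optimal.

4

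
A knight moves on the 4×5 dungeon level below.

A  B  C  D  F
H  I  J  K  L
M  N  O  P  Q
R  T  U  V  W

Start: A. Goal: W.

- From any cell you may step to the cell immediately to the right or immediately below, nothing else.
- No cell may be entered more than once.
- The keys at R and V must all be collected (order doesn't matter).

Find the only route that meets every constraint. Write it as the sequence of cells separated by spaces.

A H M R T U V W

Moves only go right or down, so the column and row indices never decrease.
Route from A: 3× down (reaching R), 4× right (reaching W) — 7 moves in all.
Check: all required cells visited.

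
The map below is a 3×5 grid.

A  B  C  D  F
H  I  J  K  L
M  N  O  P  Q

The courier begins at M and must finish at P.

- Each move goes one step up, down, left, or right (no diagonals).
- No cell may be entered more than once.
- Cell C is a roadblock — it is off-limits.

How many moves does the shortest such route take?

The Manhattan distance from M to P is |3−3| + |1−4| = 3, so at least 3 moves are needed.
A route of 3 moves achieves this: M → N → O → P.
Since 3 matches the lower bound, it is optimal.

3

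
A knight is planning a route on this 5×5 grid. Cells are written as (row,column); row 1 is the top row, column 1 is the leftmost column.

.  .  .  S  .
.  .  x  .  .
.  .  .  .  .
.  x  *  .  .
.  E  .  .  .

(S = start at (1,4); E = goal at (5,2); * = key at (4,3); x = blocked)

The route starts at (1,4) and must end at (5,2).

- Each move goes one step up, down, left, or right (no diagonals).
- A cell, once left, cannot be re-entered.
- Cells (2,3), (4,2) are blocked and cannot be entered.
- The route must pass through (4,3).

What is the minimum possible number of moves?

6

Any route passes through (4,3) somewhere between (1,4) and (5,2). Summing Manhattan distances along the two legs ((1,4) → (4,3) → (5,2)) gives a lower bound of 4 + 2 = 6 moves.
A route of 6 moves achieves this: (1,4) → (2,4) → (3,4) → (4,4) → (4,3) → (5,3) → (5,2).
Since 6 matches the lower bound, it is optimal.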